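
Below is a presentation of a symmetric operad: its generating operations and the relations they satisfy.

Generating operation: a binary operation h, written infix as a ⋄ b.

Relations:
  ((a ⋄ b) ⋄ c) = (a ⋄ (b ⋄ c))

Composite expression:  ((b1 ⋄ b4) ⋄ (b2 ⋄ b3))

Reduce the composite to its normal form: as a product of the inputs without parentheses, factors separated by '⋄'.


b1 ⋄ b4 ⋄ b2 ⋄ b3

Every regrouping of h is equal, so read the b-inputs in written order.
(b1 ⋄ b4) spells out as b1 ⋄ b4
(b2 ⋄ b3) spells out as b2 ⋄ b3
((b1 ⋄ b4) ⋄ (b2 ⋄ b3)) spells out as b1 ⋄ b4 ⋄ b2 ⋄ b3


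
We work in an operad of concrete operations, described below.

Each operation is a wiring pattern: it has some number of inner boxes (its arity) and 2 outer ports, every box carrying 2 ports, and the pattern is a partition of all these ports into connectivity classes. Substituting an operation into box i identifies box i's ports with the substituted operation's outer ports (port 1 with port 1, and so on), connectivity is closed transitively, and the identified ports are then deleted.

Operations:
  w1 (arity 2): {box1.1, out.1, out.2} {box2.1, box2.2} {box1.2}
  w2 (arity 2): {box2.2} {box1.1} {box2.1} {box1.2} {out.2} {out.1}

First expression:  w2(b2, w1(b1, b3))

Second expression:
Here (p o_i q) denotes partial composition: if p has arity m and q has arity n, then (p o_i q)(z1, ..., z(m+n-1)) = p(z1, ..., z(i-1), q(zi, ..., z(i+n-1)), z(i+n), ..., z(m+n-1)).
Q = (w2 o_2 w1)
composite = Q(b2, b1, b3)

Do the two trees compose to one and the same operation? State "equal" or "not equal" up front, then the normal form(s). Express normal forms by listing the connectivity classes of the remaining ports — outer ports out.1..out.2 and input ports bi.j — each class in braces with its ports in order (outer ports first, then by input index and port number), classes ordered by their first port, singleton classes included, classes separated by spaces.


The first expression, normalized: {out.1} {out.2} {b1.1} {b1.2} {b2.1} {b2.2} {b3.1, b3.2}
The second expression, normalized: {out.1} {out.2} {b1.1} {b1.2} {b2.1} {b2.2} {b3.1, b3.2}
The normal forms match — equal.

equal; the common form is {out.1} {out.2} {b1.1} {b1.2} {b2.1} {b2.2} {b3.1, b3.2}


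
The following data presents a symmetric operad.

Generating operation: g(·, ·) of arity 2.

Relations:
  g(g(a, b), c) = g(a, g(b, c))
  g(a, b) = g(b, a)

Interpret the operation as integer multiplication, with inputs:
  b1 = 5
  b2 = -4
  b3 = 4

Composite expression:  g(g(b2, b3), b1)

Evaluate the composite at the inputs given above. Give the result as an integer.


g(b2, b3) = -16
g(g(b2, b3), b1) = -80

-80


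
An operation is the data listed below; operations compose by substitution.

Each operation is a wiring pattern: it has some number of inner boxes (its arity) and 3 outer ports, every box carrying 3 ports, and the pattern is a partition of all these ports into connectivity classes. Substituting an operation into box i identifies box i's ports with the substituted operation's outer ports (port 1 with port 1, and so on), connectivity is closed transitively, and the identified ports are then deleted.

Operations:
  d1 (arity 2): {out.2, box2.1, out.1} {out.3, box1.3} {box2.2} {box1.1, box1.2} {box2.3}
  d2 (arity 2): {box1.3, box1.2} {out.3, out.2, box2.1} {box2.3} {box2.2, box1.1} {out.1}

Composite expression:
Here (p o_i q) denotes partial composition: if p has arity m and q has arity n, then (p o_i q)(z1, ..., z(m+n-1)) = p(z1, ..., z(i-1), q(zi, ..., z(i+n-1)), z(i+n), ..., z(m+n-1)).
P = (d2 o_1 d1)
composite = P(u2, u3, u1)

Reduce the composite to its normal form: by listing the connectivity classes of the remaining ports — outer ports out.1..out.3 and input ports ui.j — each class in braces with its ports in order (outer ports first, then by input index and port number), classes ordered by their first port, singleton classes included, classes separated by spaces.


{out.1} {out.2, out.3, u1.1} {u1.2, u2.3, u3.1} {u1.3} {u2.1, u2.2} {u3.2} {u3.3}

After gluing at d2, chains via deleted ports link the u-ports.
d1 over (u2, u3) gives {out.1, out.2, u3.1} {out.3, u2.3} {u2.1, u2.2} {u3.2} {u3.3}, out.j being that stage's outer ports
d2 over (u2, u3, u1) gives {out.1} {out.2, out.3, u1.1} {u1.2, u2.3, u3.1} {u1.3} {u2.1, u2.2} {u3.2} {u3.3}, out.j being that stage's outer ports


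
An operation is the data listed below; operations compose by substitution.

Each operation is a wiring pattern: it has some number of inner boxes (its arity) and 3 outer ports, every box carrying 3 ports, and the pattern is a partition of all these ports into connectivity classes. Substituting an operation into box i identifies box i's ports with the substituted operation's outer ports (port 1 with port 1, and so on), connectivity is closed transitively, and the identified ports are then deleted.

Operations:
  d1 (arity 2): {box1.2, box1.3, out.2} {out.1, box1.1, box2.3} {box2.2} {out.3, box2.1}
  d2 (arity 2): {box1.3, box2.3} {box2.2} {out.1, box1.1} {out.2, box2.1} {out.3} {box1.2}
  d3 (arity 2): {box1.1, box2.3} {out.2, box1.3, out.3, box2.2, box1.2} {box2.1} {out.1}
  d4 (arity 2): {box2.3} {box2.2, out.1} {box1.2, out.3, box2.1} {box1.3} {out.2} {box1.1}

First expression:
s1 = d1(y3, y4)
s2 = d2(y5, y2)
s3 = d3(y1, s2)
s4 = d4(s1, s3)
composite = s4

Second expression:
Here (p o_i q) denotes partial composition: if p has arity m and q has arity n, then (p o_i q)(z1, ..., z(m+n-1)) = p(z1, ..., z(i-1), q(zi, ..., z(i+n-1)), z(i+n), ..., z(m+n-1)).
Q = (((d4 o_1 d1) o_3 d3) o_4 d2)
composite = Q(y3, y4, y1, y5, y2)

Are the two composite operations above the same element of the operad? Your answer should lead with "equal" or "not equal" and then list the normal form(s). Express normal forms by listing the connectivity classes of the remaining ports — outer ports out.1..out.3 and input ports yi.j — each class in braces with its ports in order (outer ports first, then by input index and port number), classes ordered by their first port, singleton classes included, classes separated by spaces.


equal; both compose to {out.1, y1.2, y1.3, y2.1} {out.2} {out.3, y3.2, y3.3} {y1.1} {y2.2} {y2.3, y5.3} {y3.1, y4.3} {y4.1} {y4.2} {y5.1} {y5.2}

Reducing the first expression gives {out.1, y1.2, y1.3, y2.1} {out.2} {out.3, y3.2, y3.3} {y1.1} {y2.2} {y2.3, y5.3} {y3.1, y4.3} {y4.1} {y4.2} {y5.1} {y5.2}
Reducing the second expression gives {out.1, y1.2, y1.3, y2.1} {out.2} {out.3, y3.2, y3.3} {y1.1} {y2.2} {y2.3, y5.3} {y3.1, y4.3} {y4.1} {y4.2} {y5.1} {y5.2}
Both agree, so they are equal.


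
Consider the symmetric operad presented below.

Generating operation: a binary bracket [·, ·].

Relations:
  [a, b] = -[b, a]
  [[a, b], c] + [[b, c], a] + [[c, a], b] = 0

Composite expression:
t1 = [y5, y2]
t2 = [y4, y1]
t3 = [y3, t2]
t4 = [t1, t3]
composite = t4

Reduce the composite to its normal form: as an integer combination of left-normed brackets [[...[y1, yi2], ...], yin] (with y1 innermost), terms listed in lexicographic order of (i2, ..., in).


[[[[y1, y4], y3], y2], y5] - [[[[y1, y4], y3], y5], y2]


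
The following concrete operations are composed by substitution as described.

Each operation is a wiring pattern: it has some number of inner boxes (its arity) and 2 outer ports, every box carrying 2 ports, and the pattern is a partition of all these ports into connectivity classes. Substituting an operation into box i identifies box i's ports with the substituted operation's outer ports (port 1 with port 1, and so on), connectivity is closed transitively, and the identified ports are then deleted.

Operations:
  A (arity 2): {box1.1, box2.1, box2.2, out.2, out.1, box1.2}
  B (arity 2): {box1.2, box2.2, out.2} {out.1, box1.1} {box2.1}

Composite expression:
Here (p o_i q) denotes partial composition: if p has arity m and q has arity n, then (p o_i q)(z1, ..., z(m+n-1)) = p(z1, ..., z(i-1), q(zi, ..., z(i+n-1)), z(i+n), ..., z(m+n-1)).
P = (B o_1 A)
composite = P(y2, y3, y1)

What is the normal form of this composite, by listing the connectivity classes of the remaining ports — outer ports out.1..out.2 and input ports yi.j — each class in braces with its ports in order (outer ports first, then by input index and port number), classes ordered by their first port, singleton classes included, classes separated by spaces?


{out.1, out.2, y1.2, y2.1, y2.2, y3.1, y3.2} {y1.1}

Two ports join when wires chain via B-identified ports.
after A, the pattern on (y2, y3) reads {out.1, out.2, y2.1, y2.2, y3.1, y3.2} (out.j = its outer ports)
after B, the pattern on (y2, y3, y1) reads {out.1, out.2, y1.2, y2.1, y2.2, y3.1, y3.2} {y1.1} (out.j = its outer ports)


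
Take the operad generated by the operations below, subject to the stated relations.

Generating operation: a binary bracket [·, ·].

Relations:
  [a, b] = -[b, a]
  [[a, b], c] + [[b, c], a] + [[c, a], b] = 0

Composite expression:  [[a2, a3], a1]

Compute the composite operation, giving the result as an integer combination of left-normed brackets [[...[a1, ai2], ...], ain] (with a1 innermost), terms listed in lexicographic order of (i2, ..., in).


-[[a1, a2], a3] + [[a1, a3], a2]

A multilinear Lie element is pinned by a1-initial words (a1 innermost).
Composite bracket: [[a2, a3], a1]
Under [a, b] = ab - ba we get 4 signed associative words (2^2 = 4).
Collect the words opening with a1:
  word a1a2a3 has sign -1, contributing -[[a1, a2], a3]
  word a1a3a2 has sign +1, contributing +[[a1, a3], a2]


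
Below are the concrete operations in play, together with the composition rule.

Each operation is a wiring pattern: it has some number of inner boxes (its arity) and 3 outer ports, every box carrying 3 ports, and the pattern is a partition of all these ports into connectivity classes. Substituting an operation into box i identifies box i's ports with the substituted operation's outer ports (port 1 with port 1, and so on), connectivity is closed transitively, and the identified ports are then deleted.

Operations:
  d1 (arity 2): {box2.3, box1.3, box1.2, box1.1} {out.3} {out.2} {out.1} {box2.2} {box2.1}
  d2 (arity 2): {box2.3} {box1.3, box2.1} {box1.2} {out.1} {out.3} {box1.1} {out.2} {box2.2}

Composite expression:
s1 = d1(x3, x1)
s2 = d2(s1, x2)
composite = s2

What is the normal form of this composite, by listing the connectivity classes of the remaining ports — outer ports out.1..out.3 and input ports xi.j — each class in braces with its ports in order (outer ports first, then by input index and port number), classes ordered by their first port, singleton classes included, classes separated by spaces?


{out.1} {out.2} {out.3} {x1.1} {x1.2} {x1.3, x3.1, x3.2, x3.3} {x2.1} {x2.2} {x2.3}


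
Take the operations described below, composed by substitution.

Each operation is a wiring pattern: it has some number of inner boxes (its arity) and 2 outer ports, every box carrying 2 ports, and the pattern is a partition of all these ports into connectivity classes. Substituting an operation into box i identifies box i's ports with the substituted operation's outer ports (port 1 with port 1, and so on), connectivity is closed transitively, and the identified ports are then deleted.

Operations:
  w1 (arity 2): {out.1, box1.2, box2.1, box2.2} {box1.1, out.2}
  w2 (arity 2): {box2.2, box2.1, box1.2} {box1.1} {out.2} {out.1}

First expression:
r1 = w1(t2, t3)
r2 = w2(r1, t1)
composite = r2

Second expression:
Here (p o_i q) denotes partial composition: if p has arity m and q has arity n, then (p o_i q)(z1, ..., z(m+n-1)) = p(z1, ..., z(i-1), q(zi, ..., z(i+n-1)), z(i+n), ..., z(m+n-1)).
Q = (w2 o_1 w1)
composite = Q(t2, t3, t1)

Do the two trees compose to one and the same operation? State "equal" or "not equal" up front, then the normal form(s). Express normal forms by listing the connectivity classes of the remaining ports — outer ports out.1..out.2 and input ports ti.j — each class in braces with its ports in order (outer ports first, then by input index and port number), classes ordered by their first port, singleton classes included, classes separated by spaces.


The first expression reduces to {out.1} {out.2} {t1.1, t1.2, t2.1} {t2.2, t3.1, t3.2}
The second expression reduces to {out.1} {out.2} {t1.1, t1.2, t2.1} {t2.2, t3.1, t3.2}
One common form — equal.

equal; both compose to {out.1} {out.2} {t1.1, t1.2, t2.1} {t2.2, t3.1, t3.2}


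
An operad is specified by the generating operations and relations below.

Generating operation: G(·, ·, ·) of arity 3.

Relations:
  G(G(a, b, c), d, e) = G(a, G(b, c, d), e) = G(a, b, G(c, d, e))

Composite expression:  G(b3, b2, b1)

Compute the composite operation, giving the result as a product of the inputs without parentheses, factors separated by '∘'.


b3 ∘ b2 ∘ b1


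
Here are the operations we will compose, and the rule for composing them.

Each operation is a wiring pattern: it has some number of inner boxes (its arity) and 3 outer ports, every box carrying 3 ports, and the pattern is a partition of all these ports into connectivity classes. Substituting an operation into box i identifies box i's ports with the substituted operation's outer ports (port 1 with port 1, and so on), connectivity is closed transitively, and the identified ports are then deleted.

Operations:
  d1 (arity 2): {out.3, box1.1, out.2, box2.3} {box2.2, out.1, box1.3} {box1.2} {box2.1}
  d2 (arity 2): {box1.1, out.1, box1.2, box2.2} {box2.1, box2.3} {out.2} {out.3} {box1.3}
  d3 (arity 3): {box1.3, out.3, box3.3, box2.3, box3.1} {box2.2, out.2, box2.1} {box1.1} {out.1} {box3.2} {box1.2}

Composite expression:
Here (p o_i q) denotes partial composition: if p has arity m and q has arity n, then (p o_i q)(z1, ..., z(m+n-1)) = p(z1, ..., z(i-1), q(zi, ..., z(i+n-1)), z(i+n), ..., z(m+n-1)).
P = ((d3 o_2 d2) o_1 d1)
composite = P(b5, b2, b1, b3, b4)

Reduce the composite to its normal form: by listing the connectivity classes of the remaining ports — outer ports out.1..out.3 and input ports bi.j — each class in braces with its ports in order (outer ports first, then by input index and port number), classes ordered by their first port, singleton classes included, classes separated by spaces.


{out.1} {out.2, b1.1, b1.2, b3.2} {out.3, b2.3, b4.1, b4.3, b5.1} {b1.3} {b2.1} {b2.2, b5.3} {b3.1, b3.3} {b4.2} {b5.2}

Two ports join when wires chain via d3-identified ports.
composing d1 on (b5, b2), with out.j its own outer ports: {out.1, b2.2, b5.3} {out.2, out.3, b2.3, b5.1} {b2.1} {b5.2}
composing d2 on (b1, b3), with out.j its own outer ports: {out.1, b1.1, b1.2, b3.2} {out.2} {out.3} {b1.3} {b3.1, b3.3}
composing d3 on (b5, b2, b1, b3, b4), with out.j its own outer ports: {out.1} {out.2, b1.1, b1.2, b3.2} {out.3, b2.3, b4.1, b4.3, b5.1} {b1.3} {b2.1} {b2.2, b5.3} {b3.1, b3.3} {b4.2} {b5.2}


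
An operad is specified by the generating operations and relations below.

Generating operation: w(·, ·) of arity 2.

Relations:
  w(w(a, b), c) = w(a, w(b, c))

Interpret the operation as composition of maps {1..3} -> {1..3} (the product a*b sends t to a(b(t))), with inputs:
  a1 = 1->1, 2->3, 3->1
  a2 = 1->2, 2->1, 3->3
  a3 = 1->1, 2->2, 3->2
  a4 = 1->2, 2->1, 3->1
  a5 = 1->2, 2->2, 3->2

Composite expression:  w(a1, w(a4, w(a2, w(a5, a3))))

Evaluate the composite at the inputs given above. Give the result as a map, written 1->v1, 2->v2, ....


w(a5, a3) = 1->2, 2->2, 3->2
w(a2, w(a5, a3)) = 1->1, 2->1, 3->1
w(a4, w(a2, w(a5, a3))) = 1->2, 2->2, 3->2
w(a1, w(a4, w(a2, w(a5, a3)))) = 1->3, 2->3, 3->3

1->3, 2->3, 3->3


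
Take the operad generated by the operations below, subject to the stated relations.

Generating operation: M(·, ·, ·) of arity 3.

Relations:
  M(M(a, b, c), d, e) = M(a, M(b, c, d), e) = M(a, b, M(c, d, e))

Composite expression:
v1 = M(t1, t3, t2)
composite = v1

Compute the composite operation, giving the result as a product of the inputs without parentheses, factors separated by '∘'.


t1 ∘ t3 ∘ t2

All parenthesizations of M agree; list the t-inputs left to right.
M(t1, t3, t2) unparenthesizes to t1 ∘ t3 ∘ t2


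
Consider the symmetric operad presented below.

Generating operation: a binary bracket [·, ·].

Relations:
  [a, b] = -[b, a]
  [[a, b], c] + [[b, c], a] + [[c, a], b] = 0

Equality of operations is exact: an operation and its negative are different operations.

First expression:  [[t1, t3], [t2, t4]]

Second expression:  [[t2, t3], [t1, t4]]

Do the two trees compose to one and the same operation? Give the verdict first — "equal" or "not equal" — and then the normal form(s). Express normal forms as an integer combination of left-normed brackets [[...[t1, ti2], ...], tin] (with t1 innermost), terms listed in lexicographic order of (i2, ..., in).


not equal; first: [[[t1, t3], t2], t4] - [[[t1, t3], t4], t2]; second: -[[[t1, t4], t2], t3] + [[[t1, t4], t3], t2]


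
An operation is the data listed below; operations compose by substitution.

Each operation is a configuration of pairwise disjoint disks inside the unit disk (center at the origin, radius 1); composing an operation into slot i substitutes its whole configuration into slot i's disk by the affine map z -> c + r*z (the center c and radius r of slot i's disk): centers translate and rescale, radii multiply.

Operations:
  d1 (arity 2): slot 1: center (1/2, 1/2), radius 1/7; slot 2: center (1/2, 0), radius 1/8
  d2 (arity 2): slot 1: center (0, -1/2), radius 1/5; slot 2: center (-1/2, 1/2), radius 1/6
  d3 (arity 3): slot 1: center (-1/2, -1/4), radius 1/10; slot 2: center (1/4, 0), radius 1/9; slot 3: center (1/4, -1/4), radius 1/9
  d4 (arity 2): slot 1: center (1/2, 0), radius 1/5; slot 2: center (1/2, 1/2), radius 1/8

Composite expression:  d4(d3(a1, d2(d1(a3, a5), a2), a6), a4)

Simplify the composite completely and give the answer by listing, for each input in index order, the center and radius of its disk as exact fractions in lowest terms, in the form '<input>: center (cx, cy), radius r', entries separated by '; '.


a1: center (2/5, -1/20), radius 1/50; a2: center (97/180, 1/90), radius 1/270; a3: center (497/900, -2/225), radius 1/1575; a4: center (1/2, 1/2), radius 1/8; a5: center (497/900, -1/90), radius 1/1800; a6: center (11/20, -1/20), radius 1/45

Each a-disk chains the slot maps above it in d4; radii multiply.
tracing a1 down its 2-map path: center (2/5, -1/20), radius 1/50
tracing a3 down its 4-map path: center (497/900, -2/225), radius 1/1575
tracing a5 down its 4-map path: center (497/900, -1/90), radius 1/1800
tracing a2 down its 3-map path: center (97/180, 1/90), radius 1/270
tracing a6 down its 2-map path: center (11/20, -1/20), radius 1/45
tracing a4 down its 1-map path: center (1/2, 1/2), radius 1/8


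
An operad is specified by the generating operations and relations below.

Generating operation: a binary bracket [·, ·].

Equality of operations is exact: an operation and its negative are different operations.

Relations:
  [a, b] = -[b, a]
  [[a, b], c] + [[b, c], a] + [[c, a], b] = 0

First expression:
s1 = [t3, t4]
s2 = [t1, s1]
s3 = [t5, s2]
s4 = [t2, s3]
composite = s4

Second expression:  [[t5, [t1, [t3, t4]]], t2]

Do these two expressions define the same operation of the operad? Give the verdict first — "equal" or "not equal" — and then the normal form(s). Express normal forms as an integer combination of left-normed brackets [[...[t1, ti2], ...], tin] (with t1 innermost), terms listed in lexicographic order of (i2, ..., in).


Reducing the first expression gives [[[[t1, t3], t4], t5], t2] - [[[[t1, t4], t3], t5], t2]
Reducing the second expression gives -[[[[t1, t3], t4], t5], t2] + [[[[t1, t4], t3], t5], t2]
Distinct normal forms: not equal.

not equal: they reduce to [[[[t1, t3], t4], t5], t2] - [[[[t1, t4], t3], t5], t2] and -[[[[t1, t3], t4], t5], t2] + [[[[t1, t4], t3], t5], t2]


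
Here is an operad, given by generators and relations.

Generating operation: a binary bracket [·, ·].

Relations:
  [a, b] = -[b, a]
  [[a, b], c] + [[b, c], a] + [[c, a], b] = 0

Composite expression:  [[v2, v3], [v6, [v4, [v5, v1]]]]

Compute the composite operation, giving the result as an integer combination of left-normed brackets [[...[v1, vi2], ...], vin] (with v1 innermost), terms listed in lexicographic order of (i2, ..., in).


[[[[[v1, v5], v4], v6], v2], v3] - [[[[[v1, v5], v4], v6], v3], v2]

A multilinear Lie element is pinned by v1-initial words (v1 innermost).
Composite bracket: [[v2, v3], [v6, [v4, [v5, v1]]]]
Each bracket splits as ab - ba, giving 32 signed words (2^5 = 32).
The v1-initial words carry the normal form:
  sign of v1v5v4v6v2v3 is +1, so it contributes +[[[[[v1, v5], v4], v6], v2], v3]
  sign of v1v5v4v6v3v2 is -1, so it contributes -[[[[[v1, v5], v4], v6], v3], v2]


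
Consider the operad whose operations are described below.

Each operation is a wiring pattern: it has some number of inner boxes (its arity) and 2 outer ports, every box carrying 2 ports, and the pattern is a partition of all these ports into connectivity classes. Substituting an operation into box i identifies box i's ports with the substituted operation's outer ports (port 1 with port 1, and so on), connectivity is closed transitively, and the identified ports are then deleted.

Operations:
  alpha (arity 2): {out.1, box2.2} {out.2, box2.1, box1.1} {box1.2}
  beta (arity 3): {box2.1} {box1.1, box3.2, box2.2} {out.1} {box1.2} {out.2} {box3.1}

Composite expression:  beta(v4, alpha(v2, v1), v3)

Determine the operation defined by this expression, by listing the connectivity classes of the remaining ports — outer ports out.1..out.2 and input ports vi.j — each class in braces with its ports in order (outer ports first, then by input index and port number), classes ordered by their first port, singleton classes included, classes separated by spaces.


{out.1} {out.2} {v1.1, v2.1, v3.2, v4.1} {v1.2} {v2.2} {v3.1} {v4.2}


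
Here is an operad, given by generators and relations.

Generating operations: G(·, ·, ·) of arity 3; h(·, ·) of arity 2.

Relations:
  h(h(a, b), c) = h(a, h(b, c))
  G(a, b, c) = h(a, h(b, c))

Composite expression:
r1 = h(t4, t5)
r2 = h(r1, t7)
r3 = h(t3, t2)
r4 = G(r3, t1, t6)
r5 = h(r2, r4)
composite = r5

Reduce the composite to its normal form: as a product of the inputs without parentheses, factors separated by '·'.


t4 · t5 · t7 · t3 · t2 · t1 · t6

Associativity of h dissolves the nesting; only the t-input order survives.
h(t4, t5) flattens to t4 · t5
h(h(t4, t5), t7) flattens to t4 · t5 · t7
h(t3, t2) flattens to t3 · t2
G(h(t3, t2), t1, t6) flattens to t3 · t2 · t1 · t6
h(h(h(t4, t5), t7), G(h(t3, t2), t1, t6)) flattens to t4 · t5 · t7 · t3 · t2 · t1 · t6


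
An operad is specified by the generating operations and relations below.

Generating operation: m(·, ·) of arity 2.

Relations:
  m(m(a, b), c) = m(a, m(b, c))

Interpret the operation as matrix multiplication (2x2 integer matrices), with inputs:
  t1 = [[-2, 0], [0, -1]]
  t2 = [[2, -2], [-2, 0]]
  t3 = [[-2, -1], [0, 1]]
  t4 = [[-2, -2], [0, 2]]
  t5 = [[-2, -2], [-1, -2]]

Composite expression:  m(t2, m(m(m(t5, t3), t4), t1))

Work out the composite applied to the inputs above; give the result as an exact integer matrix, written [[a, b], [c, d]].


[[16, 4], [-32, -16]]

m(t5, t3) = [[4, 0], [2, -1]]
m(m(t5, t3), t4) = [[-8, -8], [-4, -6]]
m(m(m(t5, t3), t4), t1) = [[16, 8], [8, 6]]
m(t2, m(m(m(t5, t3), t4), t1)) = [[16, 4], [-32, -16]]


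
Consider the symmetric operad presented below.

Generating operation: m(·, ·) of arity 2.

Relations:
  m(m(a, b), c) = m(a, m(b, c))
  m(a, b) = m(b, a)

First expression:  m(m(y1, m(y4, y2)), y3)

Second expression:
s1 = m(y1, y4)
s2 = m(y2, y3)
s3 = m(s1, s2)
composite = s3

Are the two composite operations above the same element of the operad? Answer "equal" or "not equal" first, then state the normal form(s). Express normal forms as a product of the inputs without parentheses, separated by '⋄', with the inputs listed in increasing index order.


Reducing the first expression gives y1 ⋄ y2 ⋄ y3 ⋄ y4
Reducing the second expression gives y1 ⋄ y2 ⋄ y3 ⋄ y4
Identical normal forms: equal.

equal; both compose to y1 ⋄ y2 ⋄ y3 ⋄ y4


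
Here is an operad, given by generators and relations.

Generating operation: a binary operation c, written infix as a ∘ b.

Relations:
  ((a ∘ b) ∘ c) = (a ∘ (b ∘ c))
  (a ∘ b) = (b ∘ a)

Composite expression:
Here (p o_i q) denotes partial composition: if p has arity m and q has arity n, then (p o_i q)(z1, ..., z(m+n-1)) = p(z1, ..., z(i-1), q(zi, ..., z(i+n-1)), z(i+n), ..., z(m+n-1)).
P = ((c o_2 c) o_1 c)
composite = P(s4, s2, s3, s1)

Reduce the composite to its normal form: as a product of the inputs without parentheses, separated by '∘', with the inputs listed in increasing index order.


s1 ∘ s2 ∘ s3 ∘ s4

With c associative and commutative, the s-input set is all that matters.
(s4 ∘ s2) reduces to s4 ∘ s2
(s3 ∘ s1) reduces to s3 ∘ s1
((s4 ∘ s2) ∘ (s3 ∘ s1)) reduces to s4 ∘ s2 ∘ s3 ∘ s1
reordering the factors by index: s1 ∘ s2 ∘ s3 ∘ s4


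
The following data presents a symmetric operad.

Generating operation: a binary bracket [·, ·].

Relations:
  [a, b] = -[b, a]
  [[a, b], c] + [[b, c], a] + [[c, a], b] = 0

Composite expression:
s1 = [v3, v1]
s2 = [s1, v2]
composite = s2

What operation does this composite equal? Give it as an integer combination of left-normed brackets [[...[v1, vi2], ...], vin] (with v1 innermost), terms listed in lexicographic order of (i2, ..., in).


-[[v1, v3], v2]

Left-normed coefficients sit on the v1-initial expansion words.
Composite bracket: [[v3, v1], v2]
Full expansion: 4 signed words from ab - ba (2^2 = 4).
Words beginning with v1 determine it all:
  v1v3v2 appears with sign -1, giving the term -[[v1, v3], v2]


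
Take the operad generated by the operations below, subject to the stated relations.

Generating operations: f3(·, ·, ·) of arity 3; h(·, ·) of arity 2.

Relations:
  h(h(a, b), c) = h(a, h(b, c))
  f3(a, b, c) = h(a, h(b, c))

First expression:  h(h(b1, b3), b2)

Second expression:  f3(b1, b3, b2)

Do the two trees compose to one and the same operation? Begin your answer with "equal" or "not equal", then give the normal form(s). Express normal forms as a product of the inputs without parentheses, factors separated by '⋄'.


equal; both compose to b1 ⋄ b3 ⋄ b2

In normal form, the first expression is b1 ⋄ b3 ⋄ b2
In normal form, the second expression is b1 ⋄ b3 ⋄ b2
Both agree, so they are equal.


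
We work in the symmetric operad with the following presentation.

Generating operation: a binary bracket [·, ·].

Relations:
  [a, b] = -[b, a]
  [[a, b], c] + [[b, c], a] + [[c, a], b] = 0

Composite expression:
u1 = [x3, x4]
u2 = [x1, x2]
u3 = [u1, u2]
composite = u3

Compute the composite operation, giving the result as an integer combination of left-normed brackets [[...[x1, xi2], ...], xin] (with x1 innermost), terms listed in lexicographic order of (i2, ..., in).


-[[[x1, x2], x3], x4] + [[[x1, x2], x4], x3]


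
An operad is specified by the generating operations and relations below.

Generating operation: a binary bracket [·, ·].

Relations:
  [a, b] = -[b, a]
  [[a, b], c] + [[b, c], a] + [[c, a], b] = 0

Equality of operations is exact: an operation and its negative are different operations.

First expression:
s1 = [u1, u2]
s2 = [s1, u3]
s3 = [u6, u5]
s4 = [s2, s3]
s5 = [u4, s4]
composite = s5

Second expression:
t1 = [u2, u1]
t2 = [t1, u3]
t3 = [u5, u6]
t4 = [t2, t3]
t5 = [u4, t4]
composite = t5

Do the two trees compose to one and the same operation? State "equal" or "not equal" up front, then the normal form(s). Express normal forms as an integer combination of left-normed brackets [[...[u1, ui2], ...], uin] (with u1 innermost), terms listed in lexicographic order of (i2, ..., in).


Reducing the first expression gives [[[[[u1, u2], u3], u5], u6], u4] - [[[[[u1, u2], u3], u6], u5], u4]
Reducing the second expression gives [[[[[u1, u2], u3], u5], u6], u4] - [[[[[u1, u2], u3], u6], u5], u4]
Same normal form: equal.

equal; the common form is [[[[[u1, u2], u3], u5], u6], u4] - [[[[[u1, u2], u3], u6], u5], u4]


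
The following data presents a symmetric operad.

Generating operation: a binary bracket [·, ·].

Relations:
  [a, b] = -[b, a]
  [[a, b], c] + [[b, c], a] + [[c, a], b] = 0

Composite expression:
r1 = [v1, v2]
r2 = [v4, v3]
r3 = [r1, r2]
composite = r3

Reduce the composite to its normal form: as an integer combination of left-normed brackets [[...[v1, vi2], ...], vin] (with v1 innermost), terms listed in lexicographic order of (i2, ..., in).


-[[[v1, v2], v3], v4] + [[[v1, v2], v4], v3]

Antisymmetry and Jacobi reduce to v1-anchored left-normed brackets.
Composite bracket: [[v1, v2], [v4, v3]]
Full expansion: 8 signed words from ab - ba (2^3 = 8).
Collect the words opening with v1:
  from v1v2v3v4, sign -1: term -[[[v1, v2], v3], v4]
  from v1v2v4v3, sign +1: term +[[[v1, v2], v4], v3]


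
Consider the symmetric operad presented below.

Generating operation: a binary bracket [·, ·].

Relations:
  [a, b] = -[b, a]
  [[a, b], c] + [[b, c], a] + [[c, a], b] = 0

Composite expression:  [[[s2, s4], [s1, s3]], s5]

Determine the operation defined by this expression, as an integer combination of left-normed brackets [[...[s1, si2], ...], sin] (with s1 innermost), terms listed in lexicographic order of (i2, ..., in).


Antisymmetry and Jacobi reduce to s1-anchored left-normed brackets.
Composite bracket: [[[s2, s4], [s1, s3]], s5]
The bracket unfolds into 16 signed words via [a, b] = ab - ba (2^4 = 16).
Collect the words opening with s1:
  s1s3s2s4s5 (sign -1) contributes -[[[[s1, s3], s2], s4], s5]
  s1s3s4s2s5 (sign +1) contributes +[[[[s1, s3], s4], s2], s5]

-[[[[s1, s3], s2], s4], s5] + [[[[s1, s3], s4], s2], s5]


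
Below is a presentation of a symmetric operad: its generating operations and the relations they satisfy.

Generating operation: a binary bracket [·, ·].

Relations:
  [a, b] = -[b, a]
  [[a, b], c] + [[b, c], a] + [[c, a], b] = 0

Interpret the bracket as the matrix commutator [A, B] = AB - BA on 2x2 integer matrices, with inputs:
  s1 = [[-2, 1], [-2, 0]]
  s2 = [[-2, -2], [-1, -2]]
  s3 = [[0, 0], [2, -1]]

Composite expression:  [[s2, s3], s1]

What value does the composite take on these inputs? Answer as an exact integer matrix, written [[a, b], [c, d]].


[[-3, -4], [-14, 3]]

[s2, s3] = [[-4, 2], [-1, 4]]
[[s2, s3], s1] = [[-3, -4], [-14, 3]]


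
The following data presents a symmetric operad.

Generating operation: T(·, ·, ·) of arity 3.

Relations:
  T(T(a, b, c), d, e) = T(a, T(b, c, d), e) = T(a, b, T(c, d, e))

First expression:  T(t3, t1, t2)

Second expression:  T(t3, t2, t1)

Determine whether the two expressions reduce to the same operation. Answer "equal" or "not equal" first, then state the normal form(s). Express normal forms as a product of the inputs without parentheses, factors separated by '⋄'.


not equal — first t3 ⋄ t1 ⋄ t2, second t3 ⋄ t2 ⋄ t1

The first composite normalizes to t3 ⋄ t1 ⋄ t2
The second composite normalizes to t3 ⋄ t2 ⋄ t1
The normal forms differ: not equal.


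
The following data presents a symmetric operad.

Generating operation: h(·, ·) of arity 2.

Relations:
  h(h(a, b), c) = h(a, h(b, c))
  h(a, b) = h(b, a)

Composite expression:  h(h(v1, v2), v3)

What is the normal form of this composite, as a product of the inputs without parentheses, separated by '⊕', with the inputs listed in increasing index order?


v1 ⊕ v2 ⊕ v3

Both nesting and order wash out for h; what remains is which v's occur.
h(v1, v2) reduces to v1 ⊕ v2
h(h(v1, v2), v3) reduces to v1 ⊕ v2 ⊕ v3
commutativity sorts the factors: v1 ⊕ v2 ⊕ v3


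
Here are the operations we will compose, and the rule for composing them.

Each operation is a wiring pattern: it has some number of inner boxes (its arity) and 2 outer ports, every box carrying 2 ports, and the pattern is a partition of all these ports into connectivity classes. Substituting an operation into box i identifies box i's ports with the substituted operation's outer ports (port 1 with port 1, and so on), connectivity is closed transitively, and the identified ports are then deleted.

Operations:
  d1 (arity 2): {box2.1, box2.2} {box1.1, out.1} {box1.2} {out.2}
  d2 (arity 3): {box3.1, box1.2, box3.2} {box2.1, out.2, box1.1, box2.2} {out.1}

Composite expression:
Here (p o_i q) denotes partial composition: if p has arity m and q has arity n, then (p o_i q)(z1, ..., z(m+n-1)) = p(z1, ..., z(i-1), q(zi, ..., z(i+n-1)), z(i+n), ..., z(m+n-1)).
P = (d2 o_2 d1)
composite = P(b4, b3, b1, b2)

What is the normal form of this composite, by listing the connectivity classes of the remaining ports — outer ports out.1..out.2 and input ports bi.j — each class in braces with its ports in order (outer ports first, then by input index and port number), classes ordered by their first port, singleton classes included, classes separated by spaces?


{out.1} {out.2, b3.1, b4.1} {b1.1, b1.2} {b2.1, b2.2, b4.2} {b3.2}

Connectivity passes through glued d2-boundaries; trace each wire chain.
composing d1 on (b3, b1), with out.j its own outer ports: {out.1, b3.1} {out.2} {b1.1, b1.2} {b3.2}
composing d2 on (b4, b3, b1, b2), with out.j its own outer ports: {out.1} {out.2, b3.1, b4.1} {b1.1, b1.2} {b2.1, b2.2, b4.2} {b3.2}


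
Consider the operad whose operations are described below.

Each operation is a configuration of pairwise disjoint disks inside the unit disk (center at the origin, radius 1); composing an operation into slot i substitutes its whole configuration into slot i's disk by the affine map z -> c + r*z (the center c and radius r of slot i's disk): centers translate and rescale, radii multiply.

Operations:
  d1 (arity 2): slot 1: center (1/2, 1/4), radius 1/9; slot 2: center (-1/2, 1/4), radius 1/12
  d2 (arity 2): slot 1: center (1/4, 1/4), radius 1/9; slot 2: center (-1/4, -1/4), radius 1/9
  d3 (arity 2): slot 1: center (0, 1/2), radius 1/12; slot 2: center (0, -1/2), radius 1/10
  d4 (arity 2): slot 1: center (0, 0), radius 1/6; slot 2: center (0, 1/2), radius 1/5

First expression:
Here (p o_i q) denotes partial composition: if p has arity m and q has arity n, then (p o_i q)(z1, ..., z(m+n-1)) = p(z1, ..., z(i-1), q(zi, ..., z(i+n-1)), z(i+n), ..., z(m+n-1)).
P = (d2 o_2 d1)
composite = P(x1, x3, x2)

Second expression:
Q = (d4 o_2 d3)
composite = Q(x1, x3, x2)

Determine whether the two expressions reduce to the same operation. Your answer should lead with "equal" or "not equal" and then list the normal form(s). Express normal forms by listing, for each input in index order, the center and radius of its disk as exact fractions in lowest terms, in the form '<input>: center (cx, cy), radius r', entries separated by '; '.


not equal; first: x1: center (1/4, 1/4), radius 1/9; x2: center (-11/36, -2/9), radius 1/108; x3: center (-7/36, -2/9), radius 1/81; second: x1: center (0, 0), radius 1/6; x2: center (0, 2/5), radius 1/50; x3: center (0, 3/5), radius 1/60

The first composite normalizes to x1: center (1/4, 1/4), radius 1/9; x2: center (-11/36, -2/9), radius 1/108; x3: center (-7/36, -2/9), radius 1/81
The second composite normalizes to x1: center (0, 0), radius 1/6; x2: center (0, 2/5), radius 1/50; x3: center (0, 3/5), radius 1/60
The normal forms differ: not equal.


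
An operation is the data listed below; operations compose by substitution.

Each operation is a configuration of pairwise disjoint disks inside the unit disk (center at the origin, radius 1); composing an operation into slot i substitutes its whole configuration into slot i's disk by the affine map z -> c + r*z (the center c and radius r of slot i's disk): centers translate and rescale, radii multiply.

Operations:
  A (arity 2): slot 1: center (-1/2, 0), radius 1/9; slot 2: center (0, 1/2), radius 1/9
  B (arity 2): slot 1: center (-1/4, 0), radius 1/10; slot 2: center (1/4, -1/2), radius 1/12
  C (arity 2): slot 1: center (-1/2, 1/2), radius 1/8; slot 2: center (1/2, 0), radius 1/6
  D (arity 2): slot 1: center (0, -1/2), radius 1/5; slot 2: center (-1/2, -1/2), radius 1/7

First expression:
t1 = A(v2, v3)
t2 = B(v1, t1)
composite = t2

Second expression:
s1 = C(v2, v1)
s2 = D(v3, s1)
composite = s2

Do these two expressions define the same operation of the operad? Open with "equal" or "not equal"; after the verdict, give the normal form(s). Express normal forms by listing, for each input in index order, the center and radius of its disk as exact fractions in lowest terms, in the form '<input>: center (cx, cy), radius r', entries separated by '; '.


Reducing the first expression gives v1: center (-1/4, 0), radius 1/10; v2: center (5/24, -1/2), radius 1/108; v3: center (1/4, -11/24), radius 1/108
Reducing the second expression gives v1: center (-3/7, -1/2), radius 1/42; v2: center (-4/7, -3/7), radius 1/56; v3: center (0, -1/2), radius 1/5
They disagree, so not equal.

not equal; first: v1: center (-1/4, 0), radius 1/10; v2: center (5/24, -1/2), radius 1/108; v3: center (1/4, -11/24), radius 1/108; second: v1: center (-3/7, -1/2), radius 1/42; v2: center (-4/7, -3/7), radius 1/56; v3: center (0, -1/2), radius 1/5


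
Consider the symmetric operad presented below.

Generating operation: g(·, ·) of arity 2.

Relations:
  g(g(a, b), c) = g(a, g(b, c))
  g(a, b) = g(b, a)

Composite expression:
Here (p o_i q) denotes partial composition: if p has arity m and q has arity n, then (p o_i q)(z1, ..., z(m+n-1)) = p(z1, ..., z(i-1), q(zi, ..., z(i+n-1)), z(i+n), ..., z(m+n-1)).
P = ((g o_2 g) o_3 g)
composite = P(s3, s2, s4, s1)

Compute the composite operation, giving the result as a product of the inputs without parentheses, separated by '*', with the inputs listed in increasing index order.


s1 * s2 * s3 * s4

Both nesting and order wash out for g; what remains is which s's occur.
g(s4, s1) reduces to s4 * s1
g(s2, g(s4, s1)) reduces to s2 * s4 * s1
g(s3, g(s2, g(s4, s1))) reduces to s3 * s2 * s4 * s1
the factors in increasing index order: s1 * s2 * s3 * s4


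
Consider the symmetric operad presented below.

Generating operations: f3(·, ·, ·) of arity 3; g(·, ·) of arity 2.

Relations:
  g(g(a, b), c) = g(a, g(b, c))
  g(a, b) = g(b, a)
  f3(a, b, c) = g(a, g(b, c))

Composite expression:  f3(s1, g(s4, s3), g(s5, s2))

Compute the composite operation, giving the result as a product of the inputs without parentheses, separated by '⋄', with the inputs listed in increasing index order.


s1 ⋄ s2 ⋄ s3 ⋄ s4 ⋄ s5

Key point: f3 commutes, so take the s-inputs in any fixed order.
g(s4, s3) spells out as s4 ⋄ s3
g(s5, s2) spells out as s5 ⋄ s2
f3(s1, g(s4, s3), g(s5, s2)) spells out as s1 ⋄ s4 ⋄ s3 ⋄ s5 ⋄ s2
putting the inputs in ascending order: s1 ⋄ s2 ⋄ s3 ⋄ s4 ⋄ s5


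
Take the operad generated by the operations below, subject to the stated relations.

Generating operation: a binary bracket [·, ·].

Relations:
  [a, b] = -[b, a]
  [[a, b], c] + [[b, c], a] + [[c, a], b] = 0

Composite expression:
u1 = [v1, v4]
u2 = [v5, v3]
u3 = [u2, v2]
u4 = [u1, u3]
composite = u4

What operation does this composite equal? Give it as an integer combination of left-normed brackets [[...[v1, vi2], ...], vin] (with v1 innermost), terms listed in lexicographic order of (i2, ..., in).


Left-normed coefficients sit on the v1-initial expansion words.
Composite bracket: [[v1, v4], [[v5, v3], v2]]
Expanding via [a, b] = ab - ba: 16 signed words (2^4 = 16).
Keep just the words that open with v1:
  from v1v4v2v3v5, sign +1: term +[[[[v1, v4], v2], v3], v5]
  from v1v4v2v5v3, sign -1: term -[[[[v1, v4], v2], v5], v3]
  from v1v4v3v5v2, sign -1: term -[[[[v1, v4], v3], v5], v2]
  from v1v4v5v3v2, sign +1: term +[[[[v1, v4], v5], v3], v2]

[[[[v1, v4], v2], v3], v5] - [[[[v1, v4], v2], v5], v3] - [[[[v1, v4], v3], v5], v2] + [[[[v1, v4], v5], v3], v2]


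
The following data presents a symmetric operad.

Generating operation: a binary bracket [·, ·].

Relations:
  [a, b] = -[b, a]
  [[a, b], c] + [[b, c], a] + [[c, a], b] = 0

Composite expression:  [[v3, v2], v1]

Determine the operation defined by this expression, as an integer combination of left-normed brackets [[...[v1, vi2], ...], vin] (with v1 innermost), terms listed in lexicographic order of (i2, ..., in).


[[v1, v2], v3] - [[v1, v3], v2]
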